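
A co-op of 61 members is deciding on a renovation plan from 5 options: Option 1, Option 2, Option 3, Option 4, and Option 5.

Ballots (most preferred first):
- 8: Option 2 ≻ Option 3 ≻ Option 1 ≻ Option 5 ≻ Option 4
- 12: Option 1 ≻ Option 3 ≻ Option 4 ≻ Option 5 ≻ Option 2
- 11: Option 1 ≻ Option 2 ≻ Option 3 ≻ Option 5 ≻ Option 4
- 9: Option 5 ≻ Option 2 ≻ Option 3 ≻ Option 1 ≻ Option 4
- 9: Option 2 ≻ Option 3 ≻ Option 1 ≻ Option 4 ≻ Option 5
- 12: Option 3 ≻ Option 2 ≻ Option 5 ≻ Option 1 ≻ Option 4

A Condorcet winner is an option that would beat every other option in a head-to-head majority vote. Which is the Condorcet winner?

Option 2

Option 2 vs Option 1: 38–23
Option 2 vs Option 3: 37–24
Option 2 vs Option 4: 49–12
Option 2 vs Option 5: 40–21
Option 2 beats every other option.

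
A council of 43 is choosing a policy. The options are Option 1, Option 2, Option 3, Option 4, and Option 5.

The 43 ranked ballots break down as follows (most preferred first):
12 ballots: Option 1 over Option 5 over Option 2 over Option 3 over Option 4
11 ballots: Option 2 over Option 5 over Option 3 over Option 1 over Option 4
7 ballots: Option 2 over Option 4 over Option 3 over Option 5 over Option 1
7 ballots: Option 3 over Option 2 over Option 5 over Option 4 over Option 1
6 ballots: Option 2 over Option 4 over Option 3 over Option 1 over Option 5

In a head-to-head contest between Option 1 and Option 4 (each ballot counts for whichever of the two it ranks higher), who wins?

Option 1

Option 1 is ranked above Option 4 on 23 ballots; Option 4 above Option 1 on 20.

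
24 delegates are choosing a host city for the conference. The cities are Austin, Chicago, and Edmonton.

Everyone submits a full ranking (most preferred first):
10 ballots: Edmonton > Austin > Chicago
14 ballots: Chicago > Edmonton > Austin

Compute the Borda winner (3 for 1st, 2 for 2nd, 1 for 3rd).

Austin: 10×2 + 14×1 = 34
Chicago: 10×1 + 14×3 = 52
Edmonton: 10×3 + 14×2 = 58

Edmonton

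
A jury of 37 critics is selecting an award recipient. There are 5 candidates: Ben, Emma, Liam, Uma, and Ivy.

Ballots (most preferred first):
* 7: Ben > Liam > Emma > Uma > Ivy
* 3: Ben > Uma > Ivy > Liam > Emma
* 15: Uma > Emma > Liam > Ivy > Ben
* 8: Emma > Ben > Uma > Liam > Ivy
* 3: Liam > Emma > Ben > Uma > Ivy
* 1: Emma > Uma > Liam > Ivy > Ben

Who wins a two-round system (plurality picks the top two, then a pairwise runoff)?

Ben

Round 1 first-place votes: Ben 10, Emma 9, Liam 3, Uma 15, Ivy 0. Uma and Ben advance.
Runoff: Uma is ranked above Ben on 16 ballots, Ben above Uma on 21.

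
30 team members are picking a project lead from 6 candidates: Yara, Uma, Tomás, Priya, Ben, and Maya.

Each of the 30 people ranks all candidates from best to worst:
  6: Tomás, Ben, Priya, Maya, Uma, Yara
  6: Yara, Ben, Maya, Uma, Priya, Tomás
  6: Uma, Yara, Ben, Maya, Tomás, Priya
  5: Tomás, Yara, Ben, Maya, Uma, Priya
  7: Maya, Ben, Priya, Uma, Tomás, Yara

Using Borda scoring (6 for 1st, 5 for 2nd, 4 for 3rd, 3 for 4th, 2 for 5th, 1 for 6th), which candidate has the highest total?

Yara: 6×1 + 6×6 + 6×5 + 5×5 + 7×1 = 104
Uma: 6×2 + 6×3 + 6×6 + 5×2 + 7×3 = 97
Tomás: 6×6 + 6×1 + 6×2 + 5×6 + 7×2 = 98
Priya: 6×4 + 6×2 + 6×1 + 5×1 + 7×4 = 75
Ben: 6×5 + 6×5 + 6×4 + 5×4 + 7×5 = 139
Maya: 6×3 + 6×4 + 6×3 + 5×3 + 7×6 = 117

Ben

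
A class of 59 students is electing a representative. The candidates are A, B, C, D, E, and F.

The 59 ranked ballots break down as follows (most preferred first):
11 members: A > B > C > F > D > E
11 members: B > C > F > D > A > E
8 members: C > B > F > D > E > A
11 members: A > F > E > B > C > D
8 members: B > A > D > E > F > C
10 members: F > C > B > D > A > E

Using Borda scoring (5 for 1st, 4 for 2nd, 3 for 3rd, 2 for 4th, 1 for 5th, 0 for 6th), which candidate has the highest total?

B

A: 11×5 + 11×1 + 8×0 + 11×5 + 8×4 + 10×1 = 163
B: 11×4 + 11×5 + 8×4 + 11×2 + 8×5 + 10×3 = 223
C: 11×3 + 11×4 + 8×5 + 11×1 + 8×0 + 10×4 = 168
D: 11×1 + 11×2 + 8×2 + 11×0 + 8×3 + 10×2 = 93
E: 11×0 + 11×0 + 8×1 + 11×3 + 8×2 + 10×0 = 57
F: 11×2 + 11×3 + 8×3 + 11×4 + 8×1 + 10×5 = 181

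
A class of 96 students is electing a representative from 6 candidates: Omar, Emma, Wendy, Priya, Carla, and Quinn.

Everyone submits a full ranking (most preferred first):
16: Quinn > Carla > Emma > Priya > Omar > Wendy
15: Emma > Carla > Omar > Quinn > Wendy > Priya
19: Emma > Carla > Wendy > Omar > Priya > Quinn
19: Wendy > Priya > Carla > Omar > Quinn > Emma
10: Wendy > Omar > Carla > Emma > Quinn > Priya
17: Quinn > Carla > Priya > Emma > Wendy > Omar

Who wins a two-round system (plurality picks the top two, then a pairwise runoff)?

Round 1 first-place votes: Omar 0, Emma 34, Wendy 29, Priya 0, Carla 0, Quinn 33. Emma and Quinn advance.
Runoff: Emma is ranked above Quinn on 44 ballots, Quinn above Emma on 52.

Quinn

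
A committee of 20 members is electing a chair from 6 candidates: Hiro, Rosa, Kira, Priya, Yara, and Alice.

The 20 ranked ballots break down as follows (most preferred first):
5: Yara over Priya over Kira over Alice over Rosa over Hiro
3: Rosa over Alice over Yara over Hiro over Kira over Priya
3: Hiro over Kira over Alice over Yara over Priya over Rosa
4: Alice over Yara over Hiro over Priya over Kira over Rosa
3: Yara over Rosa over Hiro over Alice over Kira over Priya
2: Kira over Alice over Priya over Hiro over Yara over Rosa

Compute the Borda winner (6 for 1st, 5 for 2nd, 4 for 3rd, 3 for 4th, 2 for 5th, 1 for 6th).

Hiro: 5×1 + 3×3 + 3×6 + 4×4 + 3×4 + 2×3 = 66
Rosa: 5×2 + 3×6 + 3×1 + 4×1 + 3×5 + 2×1 = 52
Kira: 5×4 + 3×2 + 3×5 + 4×2 + 3×2 + 2×6 = 67
Priya: 5×5 + 3×1 + 3×2 + 4×3 + 3×1 + 2×4 = 57
Yara: 5×6 + 3×4 + 3×3 + 4×5 + 3×6 + 2×2 = 93
Alice: 5×3 + 3×5 + 3×4 + 4×6 + 3×3 + 2×5 = 85

Yara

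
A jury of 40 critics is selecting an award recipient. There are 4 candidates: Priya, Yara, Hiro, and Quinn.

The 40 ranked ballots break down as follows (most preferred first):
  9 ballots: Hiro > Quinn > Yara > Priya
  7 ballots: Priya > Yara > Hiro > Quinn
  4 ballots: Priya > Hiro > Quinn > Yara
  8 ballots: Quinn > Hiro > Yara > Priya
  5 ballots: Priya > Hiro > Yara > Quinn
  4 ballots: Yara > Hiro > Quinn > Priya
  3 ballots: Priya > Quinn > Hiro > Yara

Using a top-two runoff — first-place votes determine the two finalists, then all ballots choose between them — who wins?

Round 1 first-place votes: Priya 19, Yara 4, Hiro 9, Quinn 8. Priya and Hiro advance.
Runoff: Priya is ranked above Hiro on 19 ballots, Hiro above Priya on 21.

Hiro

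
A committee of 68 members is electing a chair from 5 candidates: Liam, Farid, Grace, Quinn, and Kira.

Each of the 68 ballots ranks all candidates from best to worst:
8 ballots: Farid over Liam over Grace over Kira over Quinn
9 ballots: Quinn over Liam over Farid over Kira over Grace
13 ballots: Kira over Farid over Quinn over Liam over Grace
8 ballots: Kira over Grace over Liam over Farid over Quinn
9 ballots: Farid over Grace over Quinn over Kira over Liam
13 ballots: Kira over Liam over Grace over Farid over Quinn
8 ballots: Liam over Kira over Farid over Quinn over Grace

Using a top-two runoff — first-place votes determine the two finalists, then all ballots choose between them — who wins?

Kira

Round 1 first-place votes: Liam 8, Farid 17, Grace 0, Quinn 9, Kira 34. Kira and Farid advance.
Runoff: Kira is ranked above Farid on 42 ballots, Farid above Kira on 26.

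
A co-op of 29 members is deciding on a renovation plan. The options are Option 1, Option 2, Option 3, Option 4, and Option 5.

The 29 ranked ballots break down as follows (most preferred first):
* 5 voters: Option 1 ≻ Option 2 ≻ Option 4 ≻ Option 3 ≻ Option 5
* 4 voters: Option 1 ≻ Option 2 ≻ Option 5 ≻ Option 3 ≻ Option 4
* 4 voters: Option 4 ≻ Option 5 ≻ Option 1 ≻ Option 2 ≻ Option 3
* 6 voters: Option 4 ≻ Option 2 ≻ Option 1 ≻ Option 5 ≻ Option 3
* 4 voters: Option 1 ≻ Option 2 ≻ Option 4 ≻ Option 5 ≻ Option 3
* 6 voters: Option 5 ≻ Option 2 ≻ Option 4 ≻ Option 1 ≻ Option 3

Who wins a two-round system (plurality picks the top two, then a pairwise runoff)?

Round 1 first-place votes: Option 1 13, Option 2 0, Option 3 0, Option 4 10, Option 5 6. Option 1 and Option 4 advance.
Runoff: Option 1 is ranked above Option 4 on 13 ballots, Option 4 above Option 1 on 16.

Option 4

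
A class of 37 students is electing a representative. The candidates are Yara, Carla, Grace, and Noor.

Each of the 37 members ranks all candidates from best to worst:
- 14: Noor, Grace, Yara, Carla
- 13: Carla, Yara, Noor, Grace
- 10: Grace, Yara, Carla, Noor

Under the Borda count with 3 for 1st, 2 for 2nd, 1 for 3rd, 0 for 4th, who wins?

Yara: 14×1 + 13×2 + 10×2 = 60
Carla: 14×0 + 13×3 + 10×1 = 49
Grace: 14×2 + 13×0 + 10×3 = 58
Noor: 14×3 + 13×1 + 10×0 = 55

Yara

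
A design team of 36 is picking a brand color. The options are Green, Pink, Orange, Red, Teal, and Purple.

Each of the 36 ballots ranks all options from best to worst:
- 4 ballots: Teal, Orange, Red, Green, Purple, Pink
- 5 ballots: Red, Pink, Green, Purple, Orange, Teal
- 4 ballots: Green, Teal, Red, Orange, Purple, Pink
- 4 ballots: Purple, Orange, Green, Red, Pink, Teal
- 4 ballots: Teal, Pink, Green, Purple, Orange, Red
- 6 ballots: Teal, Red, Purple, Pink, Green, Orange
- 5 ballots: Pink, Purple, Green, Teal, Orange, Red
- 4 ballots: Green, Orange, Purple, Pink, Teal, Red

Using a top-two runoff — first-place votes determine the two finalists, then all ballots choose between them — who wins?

Round 1 first-place votes: Green 8, Pink 5, Orange 0, Red 5, Teal 14, Purple 4. Teal and Green advance.
Runoff: Teal is ranked above Green on 14 ballots, Green above Teal on 22.

Green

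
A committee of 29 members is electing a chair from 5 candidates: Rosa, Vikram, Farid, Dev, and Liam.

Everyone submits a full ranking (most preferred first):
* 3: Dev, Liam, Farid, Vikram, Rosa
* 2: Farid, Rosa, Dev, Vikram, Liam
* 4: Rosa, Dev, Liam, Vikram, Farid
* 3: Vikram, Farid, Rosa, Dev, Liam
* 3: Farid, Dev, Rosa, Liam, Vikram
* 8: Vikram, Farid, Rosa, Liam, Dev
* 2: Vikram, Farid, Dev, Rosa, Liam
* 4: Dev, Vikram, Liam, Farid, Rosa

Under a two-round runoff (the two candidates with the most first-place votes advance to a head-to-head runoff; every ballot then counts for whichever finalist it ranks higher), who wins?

Dev

Round 1 first-place votes: Rosa 4, Vikram 13, Farid 5, Dev 7, Liam 0. Vikram and Dev advance.
Runoff: Vikram is ranked above Dev on 13 ballots, Dev above Vikram on 16.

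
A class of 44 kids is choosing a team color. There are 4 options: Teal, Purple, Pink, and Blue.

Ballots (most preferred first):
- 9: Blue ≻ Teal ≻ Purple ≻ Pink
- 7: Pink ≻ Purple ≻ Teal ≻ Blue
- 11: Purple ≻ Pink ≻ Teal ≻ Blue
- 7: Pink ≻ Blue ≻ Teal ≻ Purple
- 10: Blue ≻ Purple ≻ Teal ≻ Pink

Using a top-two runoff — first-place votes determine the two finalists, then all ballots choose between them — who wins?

Pink

Round 1 first-place votes: Teal 0, Purple 11, Pink 14, Blue 19. Blue and Pink advance.
Runoff: Blue is ranked above Pink on 19 ballots, Pink above Blue on 25.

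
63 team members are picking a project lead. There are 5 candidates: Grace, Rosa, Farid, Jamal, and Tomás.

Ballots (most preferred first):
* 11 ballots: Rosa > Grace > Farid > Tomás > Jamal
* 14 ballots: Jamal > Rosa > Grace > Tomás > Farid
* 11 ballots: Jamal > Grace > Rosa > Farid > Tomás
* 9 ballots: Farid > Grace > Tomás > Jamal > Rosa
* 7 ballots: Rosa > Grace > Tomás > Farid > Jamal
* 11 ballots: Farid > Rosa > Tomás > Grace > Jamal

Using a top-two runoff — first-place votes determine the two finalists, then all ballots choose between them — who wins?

Round 1 first-place votes: Grace 0, Rosa 18, Farid 20, Jamal 25, Tomás 0. Jamal and Farid advance.
Runoff: Jamal is ranked above Farid on 25 ballots, Farid above Jamal on 38.

Farid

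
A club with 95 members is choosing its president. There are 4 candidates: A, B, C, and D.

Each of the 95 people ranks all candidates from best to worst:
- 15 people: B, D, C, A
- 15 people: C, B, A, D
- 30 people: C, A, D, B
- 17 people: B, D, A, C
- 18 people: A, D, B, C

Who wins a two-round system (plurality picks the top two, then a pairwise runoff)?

B

Round 1 first-place votes: A 18, B 32, C 45, D 0. C and B advance.
Runoff: C is ranked above B on 45 ballots, B above C on 50.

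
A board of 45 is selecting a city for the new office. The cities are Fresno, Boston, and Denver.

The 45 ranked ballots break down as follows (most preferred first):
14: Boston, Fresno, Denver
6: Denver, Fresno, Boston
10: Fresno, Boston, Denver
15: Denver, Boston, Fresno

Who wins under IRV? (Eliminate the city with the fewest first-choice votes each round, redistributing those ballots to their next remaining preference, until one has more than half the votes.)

Boston

Round 1: Fresno 10, Boston 14, Denver 21. Fresno eliminated.
Round 2: Boston 24, Denver 21. Boston has a majority (≥23).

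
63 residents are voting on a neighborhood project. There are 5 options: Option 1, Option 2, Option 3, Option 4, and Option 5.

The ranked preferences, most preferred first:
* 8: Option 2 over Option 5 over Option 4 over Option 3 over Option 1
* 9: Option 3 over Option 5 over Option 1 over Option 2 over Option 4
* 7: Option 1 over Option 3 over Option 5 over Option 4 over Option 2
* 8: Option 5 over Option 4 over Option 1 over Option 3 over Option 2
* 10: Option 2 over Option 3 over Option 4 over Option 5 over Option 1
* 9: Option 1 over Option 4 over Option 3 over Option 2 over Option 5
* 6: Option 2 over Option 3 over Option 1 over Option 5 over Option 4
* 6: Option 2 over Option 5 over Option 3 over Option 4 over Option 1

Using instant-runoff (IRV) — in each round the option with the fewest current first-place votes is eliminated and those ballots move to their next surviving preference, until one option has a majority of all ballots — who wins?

Round 1: Option 1 16, Option 2 30, Option 3 9, Option 4 0, Option 5 8. Option 4 eliminated.
Round 2: Option 1 16, Option 2 30, Option 3 9, Option 5 8. Option 5 eliminated.
Round 3: Option 1 24, Option 2 30, Option 3 9. Option 3 eliminated.
Round 4: Option 1 33, Option 2 30. Option 1 has a majority (≥32).

Option 1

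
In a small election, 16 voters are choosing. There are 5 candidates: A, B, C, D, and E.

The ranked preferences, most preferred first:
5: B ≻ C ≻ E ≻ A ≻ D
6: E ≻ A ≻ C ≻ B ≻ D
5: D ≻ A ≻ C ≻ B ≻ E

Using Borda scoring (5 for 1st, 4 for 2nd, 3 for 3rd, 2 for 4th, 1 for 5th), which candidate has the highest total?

A: 5×2 + 6×4 + 5×4 = 54
B: 5×5 + 6×2 + 5×2 = 47
C: 5×4 + 6×3 + 5×3 = 53
D: 5×1 + 6×1 + 5×5 = 36
E: 5×3 + 6×5 + 5×1 = 50

A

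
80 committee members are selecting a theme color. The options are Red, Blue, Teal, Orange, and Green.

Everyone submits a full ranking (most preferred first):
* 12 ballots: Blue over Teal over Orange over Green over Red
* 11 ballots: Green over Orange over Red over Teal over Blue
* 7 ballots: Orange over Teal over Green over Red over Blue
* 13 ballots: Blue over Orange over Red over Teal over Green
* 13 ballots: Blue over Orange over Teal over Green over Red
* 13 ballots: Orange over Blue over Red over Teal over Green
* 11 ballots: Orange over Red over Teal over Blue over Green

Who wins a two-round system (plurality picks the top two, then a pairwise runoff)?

Orange

Round 1 first-place votes: Red 0, Blue 38, Teal 0, Orange 31, Green 11. Blue and Orange advance.
Runoff: Blue is ranked above Orange on 38 ballots, Orange above Blue on 42.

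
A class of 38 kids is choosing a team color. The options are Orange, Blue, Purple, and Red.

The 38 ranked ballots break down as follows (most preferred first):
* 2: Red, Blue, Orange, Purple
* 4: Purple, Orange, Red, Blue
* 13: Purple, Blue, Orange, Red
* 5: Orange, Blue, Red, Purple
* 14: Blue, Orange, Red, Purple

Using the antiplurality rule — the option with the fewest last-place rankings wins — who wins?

Orange

Last-place votes: Orange 0, Blue 4, Purple 21, Red 13.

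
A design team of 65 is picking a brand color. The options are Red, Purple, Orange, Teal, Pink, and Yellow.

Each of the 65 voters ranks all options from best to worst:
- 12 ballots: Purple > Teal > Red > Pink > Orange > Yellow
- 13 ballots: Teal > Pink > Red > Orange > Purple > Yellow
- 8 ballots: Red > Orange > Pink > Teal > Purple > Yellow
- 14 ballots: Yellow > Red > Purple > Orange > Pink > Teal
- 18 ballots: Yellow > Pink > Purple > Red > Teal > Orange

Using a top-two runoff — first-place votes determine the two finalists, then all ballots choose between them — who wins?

Teal

Round 1 first-place votes: Red 8, Purple 12, Orange 0, Teal 13, Pink 0, Yellow 32. Yellow and Teal advance.
Runoff: Yellow is ranked above Teal on 32 ballots, Teal above Yellow on 33.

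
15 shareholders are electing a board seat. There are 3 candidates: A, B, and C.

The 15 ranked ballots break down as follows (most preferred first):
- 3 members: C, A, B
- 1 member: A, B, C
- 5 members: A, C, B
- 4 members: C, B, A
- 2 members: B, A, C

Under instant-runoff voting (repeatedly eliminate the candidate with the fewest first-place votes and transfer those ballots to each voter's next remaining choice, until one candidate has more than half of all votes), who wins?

A

Round 1: A 6, B 2, C 7. B eliminated.
Round 2: A 8, C 7. A has a majority (≥8).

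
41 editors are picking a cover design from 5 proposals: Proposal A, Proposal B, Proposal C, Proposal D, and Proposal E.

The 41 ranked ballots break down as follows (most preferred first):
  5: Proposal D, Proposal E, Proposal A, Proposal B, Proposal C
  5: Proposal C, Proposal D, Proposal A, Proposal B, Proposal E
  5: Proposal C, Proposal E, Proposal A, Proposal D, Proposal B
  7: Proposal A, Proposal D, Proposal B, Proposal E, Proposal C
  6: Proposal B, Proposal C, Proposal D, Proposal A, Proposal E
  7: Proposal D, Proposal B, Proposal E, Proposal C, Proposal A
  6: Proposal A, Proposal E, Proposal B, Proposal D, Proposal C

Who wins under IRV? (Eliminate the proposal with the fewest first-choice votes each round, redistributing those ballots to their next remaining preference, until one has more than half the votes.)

Round 1: Proposal A 13, Proposal B 6, Proposal C 10, Proposal D 12, Proposal E 0. Proposal E eliminated.
Round 2: Proposal A 13, Proposal B 6, Proposal C 10, Proposal D 12. Proposal B eliminated.
Round 3: Proposal A 13, Proposal C 16, Proposal D 12. Proposal D eliminated.
Round 4: Proposal A 18, Proposal C 23. Proposal C has a majority (≥21).

Proposal C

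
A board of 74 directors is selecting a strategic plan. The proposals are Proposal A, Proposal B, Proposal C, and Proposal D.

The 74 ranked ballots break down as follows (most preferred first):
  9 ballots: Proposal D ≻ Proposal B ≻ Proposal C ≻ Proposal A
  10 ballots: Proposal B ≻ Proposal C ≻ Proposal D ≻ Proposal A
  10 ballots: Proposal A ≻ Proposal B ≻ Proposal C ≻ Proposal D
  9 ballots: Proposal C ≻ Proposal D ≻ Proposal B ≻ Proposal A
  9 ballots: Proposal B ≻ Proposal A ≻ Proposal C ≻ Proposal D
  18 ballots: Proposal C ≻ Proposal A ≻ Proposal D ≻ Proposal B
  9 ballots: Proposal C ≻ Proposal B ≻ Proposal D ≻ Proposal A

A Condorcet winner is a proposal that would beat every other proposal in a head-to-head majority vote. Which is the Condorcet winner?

Proposal B vs Proposal A: 46–28
Proposal B vs Proposal C: 38–36
Proposal B vs Proposal D: 38–36
Proposal B beats every other proposal.

Proposal B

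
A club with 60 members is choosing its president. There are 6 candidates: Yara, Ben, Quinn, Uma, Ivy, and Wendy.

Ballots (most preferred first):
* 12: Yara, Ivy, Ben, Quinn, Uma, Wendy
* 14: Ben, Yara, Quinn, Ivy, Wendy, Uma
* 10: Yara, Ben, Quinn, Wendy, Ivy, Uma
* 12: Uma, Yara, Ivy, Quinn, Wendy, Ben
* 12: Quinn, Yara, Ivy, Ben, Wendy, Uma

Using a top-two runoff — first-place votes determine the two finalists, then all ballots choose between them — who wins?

Round 1 first-place votes: Yara 22, Ben 14, Quinn 12, Uma 12, Ivy 0, Wendy 0. Yara and Ben advance.
Runoff: Yara is ranked above Ben on 46 ballots, Ben above Yara on 14.

Yara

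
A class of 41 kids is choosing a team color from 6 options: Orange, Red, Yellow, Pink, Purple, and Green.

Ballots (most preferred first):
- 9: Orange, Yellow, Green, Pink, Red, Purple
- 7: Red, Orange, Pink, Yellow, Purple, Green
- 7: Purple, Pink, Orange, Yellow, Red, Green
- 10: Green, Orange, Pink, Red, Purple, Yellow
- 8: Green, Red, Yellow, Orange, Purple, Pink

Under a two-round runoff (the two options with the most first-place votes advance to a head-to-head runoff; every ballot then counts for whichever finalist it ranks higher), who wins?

Orange

Round 1 first-place votes: Orange 9, Red 7, Yellow 0, Pink 0, Purple 7, Green 18. Green and Orange advance.
Runoff: Green is ranked above Orange on 18 ballots, Orange above Green on 23.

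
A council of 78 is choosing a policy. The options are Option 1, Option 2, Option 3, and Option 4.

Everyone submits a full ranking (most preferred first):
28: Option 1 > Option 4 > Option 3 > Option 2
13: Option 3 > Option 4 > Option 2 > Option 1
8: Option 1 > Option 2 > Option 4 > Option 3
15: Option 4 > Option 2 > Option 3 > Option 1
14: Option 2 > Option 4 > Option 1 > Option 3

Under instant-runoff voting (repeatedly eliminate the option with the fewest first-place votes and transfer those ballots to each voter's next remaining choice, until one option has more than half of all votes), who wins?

Option 4

Round 1: Option 1 36, Option 2 14, Option 3 13, Option 4 15. Option 3 eliminated.
Round 2: Option 1 36, Option 2 14, Option 4 28. Option 2 eliminated.
Round 3: Option 1 36, Option 4 42. Option 4 has a majority (≥40).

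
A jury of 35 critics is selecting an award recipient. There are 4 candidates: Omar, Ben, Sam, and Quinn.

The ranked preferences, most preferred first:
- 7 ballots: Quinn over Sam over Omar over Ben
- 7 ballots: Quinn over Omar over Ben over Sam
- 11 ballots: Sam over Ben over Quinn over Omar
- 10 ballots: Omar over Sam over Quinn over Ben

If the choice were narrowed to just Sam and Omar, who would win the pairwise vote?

Sam

Sam is ranked above Omar on 18 ballots; Omar above Sam on 17.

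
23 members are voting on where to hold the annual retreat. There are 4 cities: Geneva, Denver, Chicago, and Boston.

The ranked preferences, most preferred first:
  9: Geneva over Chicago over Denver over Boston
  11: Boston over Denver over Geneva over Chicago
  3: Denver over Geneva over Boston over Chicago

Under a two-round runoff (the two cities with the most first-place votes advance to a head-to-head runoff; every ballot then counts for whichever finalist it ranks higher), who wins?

Round 1 first-place votes: Geneva 9, Denver 3, Chicago 0, Boston 11. Boston and Geneva advance.
Runoff: Boston is ranked above Geneva on 11 ballots, Geneva above Boston on 12.

Geneva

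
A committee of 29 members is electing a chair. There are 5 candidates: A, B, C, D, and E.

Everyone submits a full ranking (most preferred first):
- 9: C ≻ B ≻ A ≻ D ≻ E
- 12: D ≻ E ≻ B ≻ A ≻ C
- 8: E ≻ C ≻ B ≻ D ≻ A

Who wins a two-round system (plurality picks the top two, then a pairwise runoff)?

C

Round 1 first-place votes: A 0, B 0, C 9, D 12, E 8. D and C advance.
Runoff: D is ranked above C on 12 ballots, C above D on 17.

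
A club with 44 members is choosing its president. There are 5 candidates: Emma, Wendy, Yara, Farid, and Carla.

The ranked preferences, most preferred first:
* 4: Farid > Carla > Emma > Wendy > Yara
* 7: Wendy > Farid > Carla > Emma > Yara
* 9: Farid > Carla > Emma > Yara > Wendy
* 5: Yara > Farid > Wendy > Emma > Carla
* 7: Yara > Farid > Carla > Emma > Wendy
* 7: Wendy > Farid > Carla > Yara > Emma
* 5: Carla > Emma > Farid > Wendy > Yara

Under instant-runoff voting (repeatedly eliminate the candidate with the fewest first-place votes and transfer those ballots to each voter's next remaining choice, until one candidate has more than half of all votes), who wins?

Farid

Round 1: Emma 0, Wendy 14, Yara 12, Farid 13, Carla 5. Emma eliminated.
Round 2: Wendy 14, Yara 12, Farid 13, Carla 5. Carla eliminated.
Round 3: Wendy 14, Yara 12, Farid 18. Yara eliminated.
Round 4: Wendy 14, Farid 30. Farid has a majority (≥23).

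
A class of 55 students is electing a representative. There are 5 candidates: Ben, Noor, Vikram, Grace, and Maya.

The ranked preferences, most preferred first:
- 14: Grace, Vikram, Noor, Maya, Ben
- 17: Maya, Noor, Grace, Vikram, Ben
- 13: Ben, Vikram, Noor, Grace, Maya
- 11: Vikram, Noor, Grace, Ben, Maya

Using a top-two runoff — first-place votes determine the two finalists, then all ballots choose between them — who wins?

Grace

Round 1 first-place votes: Ben 13, Noor 0, Vikram 11, Grace 14, Maya 17. Maya and Grace advance.
Runoff: Maya is ranked above Grace on 17 ballots, Grace above Maya on 38.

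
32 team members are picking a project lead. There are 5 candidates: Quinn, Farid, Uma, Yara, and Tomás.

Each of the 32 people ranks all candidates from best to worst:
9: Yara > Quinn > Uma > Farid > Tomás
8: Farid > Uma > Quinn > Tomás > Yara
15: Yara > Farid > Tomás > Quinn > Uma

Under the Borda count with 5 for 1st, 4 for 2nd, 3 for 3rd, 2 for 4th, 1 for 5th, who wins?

Yara

Quinn: 9×4 + 8×3 + 15×2 = 90
Farid: 9×2 + 8×5 + 15×4 = 118
Uma: 9×3 + 8×4 + 15×1 = 74
Yara: 9×5 + 8×1 + 15×5 = 128
Tomás: 9×1 + 8×2 + 15×3 = 70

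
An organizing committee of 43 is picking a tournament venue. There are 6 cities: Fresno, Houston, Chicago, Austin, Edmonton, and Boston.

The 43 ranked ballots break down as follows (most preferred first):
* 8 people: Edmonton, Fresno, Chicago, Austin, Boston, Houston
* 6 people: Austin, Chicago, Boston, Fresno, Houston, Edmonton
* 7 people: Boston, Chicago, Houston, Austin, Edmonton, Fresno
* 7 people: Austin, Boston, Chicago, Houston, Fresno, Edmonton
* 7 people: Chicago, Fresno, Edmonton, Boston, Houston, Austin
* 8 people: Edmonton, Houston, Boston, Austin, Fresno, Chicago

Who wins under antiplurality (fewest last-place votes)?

Last-place votes: Fresno 7, Houston 8, Chicago 8, Austin 7, Edmonton 13, Boston 0.

Boston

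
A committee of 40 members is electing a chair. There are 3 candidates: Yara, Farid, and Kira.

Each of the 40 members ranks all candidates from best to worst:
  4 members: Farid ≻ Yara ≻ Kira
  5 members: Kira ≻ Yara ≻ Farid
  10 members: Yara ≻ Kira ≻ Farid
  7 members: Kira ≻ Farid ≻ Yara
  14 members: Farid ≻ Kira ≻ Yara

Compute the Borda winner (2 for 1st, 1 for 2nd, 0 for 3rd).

Yara: 4×1 + 5×1 + 10×2 + 7×0 + 14×0 = 29
Farid: 4×2 + 5×0 + 10×0 + 7×1 + 14×2 = 43
Kira: 4×0 + 5×2 + 10×1 + 7×2 + 14×1 = 48

Kira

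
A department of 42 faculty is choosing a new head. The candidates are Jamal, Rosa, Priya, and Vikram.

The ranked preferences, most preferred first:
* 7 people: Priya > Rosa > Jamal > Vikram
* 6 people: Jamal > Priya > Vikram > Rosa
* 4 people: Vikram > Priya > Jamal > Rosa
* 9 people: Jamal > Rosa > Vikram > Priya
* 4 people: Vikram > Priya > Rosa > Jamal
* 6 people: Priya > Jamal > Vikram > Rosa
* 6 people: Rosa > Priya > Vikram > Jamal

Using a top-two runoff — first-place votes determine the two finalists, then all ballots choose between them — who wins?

Round 1 first-place votes: Jamal 15, Rosa 6, Priya 13, Vikram 8. Jamal and Priya advance.
Runoff: Jamal is ranked above Priya on 15 ballots, Priya above Jamal on 27.

Priya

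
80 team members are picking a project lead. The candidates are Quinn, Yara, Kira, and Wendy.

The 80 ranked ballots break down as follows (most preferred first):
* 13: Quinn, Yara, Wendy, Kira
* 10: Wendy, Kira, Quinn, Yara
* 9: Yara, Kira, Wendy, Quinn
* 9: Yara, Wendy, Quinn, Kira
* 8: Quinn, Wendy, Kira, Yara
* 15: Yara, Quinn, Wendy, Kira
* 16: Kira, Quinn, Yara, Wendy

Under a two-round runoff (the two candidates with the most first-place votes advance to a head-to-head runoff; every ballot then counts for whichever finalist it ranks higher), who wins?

Quinn

Round 1 first-place votes: Quinn 21, Yara 33, Kira 16, Wendy 10. Yara and Quinn advance.
Runoff: Yara is ranked above Quinn on 33 ballots, Quinn above Yara on 47.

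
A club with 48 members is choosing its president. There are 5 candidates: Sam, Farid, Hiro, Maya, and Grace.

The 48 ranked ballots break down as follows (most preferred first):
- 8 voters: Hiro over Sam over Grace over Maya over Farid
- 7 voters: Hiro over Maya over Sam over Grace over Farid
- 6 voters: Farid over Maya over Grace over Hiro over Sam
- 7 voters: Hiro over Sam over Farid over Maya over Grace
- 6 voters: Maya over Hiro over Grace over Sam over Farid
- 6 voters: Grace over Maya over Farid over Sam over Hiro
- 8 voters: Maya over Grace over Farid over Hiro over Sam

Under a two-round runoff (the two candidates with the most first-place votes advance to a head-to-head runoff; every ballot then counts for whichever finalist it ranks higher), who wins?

Round 1 first-place votes: Sam 0, Farid 6, Hiro 22, Maya 14, Grace 6. Hiro and Maya advance.
Runoff: Hiro is ranked above Maya on 22 ballots, Maya above Hiro on 26.

Maya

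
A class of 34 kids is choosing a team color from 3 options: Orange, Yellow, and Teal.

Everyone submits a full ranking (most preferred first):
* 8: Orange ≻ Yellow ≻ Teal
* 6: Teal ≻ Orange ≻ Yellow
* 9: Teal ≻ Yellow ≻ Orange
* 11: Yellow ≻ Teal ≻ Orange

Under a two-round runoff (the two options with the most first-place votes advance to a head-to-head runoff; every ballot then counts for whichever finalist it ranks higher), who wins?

Round 1 first-place votes: Orange 8, Yellow 11, Teal 15. Teal and Yellow advance.
Runoff: Teal is ranked above Yellow on 15 ballots, Yellow above Teal on 19.

Yellow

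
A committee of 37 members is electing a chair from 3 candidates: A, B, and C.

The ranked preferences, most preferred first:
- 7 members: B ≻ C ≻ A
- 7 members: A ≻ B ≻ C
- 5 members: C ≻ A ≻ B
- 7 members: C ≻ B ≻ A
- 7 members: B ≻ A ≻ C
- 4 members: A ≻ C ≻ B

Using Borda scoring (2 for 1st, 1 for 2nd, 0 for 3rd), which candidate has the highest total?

A: 7×0 + 7×2 + 5×1 + 7×0 + 7×1 + 4×2 = 34
B: 7×2 + 7×1 + 5×0 + 7×1 + 7×2 + 4×0 = 42
C: 7×1 + 7×0 + 5×2 + 7×2 + 7×0 + 4×1 = 35

B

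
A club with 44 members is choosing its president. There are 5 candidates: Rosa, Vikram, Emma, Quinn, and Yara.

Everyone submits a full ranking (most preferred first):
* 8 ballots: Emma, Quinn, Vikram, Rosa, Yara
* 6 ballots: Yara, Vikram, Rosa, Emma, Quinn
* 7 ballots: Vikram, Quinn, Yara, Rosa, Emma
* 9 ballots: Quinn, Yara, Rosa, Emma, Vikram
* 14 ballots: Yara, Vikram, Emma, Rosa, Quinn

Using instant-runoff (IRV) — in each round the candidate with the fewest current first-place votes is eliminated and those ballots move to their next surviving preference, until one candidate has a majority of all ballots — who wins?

Round 1: Rosa 0, Vikram 7, Emma 8, Quinn 9, Yara 20. Rosa eliminated.
Round 2: Vikram 7, Emma 8, Quinn 9, Yara 20. Vikram eliminated.
Round 3: Emma 8, Quinn 16, Yara 20. Emma eliminated.
Round 4: Quinn 24, Yara 20. Quinn has a majority (≥23).

Quinn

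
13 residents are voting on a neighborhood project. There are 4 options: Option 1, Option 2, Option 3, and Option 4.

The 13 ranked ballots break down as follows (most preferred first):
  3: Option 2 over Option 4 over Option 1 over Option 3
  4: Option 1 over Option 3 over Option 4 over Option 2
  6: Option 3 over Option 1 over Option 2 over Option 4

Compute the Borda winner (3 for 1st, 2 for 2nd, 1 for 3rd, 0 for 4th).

Option 1

Option 1: 3×1 + 4×3 + 6×2 = 27
Option 2: 3×3 + 4×0 + 6×1 = 15
Option 3: 3×0 + 4×2 + 6×3 = 26
Option 4: 3×2 + 4×1 + 6×0 = 10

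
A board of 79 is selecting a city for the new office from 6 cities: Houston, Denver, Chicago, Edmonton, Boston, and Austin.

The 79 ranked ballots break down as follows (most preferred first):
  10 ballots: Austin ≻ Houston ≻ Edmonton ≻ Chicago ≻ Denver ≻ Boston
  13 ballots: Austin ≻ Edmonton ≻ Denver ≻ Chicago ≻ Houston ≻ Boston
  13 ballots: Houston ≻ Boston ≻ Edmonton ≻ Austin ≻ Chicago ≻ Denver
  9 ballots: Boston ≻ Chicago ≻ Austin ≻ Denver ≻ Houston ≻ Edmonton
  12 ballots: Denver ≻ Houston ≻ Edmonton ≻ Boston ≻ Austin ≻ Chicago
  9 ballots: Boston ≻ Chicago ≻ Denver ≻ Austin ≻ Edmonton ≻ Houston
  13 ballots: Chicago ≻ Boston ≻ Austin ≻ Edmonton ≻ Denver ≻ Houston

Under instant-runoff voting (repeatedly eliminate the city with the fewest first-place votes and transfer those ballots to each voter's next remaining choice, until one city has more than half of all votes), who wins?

Round 1: Houston 13, Denver 12, Chicago 13, Edmonton 0, Boston 18, Austin 23. Edmonton eliminated.
Round 2: Houston 13, Denver 12, Chicago 13, Boston 18, Austin 23. Denver eliminated.
Round 3: Houston 25, Chicago 13, Boston 18, Austin 23. Chicago eliminated.
Round 4: Houston 25, Boston 31, Austin 23. Austin eliminated.
Round 5: Houston 48, Boston 31. Houston has a majority (≥40).

Houston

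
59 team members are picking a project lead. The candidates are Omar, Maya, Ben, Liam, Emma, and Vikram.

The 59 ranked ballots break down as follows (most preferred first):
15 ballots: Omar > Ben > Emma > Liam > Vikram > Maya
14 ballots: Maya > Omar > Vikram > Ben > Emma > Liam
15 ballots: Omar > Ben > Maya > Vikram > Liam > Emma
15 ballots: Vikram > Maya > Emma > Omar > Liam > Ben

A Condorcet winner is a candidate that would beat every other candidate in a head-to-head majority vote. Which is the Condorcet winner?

Omar

Omar vs Maya: 30–29
Omar vs Ben: 59–0
Omar vs Liam: 59–0
Omar vs Emma: 44–15
Omar vs Vikram: 44–15
Omar beats every other candidate.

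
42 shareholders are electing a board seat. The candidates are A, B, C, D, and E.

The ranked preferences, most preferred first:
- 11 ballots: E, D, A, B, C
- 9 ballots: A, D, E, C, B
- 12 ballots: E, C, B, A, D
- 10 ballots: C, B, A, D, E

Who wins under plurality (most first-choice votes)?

First-place votes: A 9, B 0, C 10, D 0, E 23.

E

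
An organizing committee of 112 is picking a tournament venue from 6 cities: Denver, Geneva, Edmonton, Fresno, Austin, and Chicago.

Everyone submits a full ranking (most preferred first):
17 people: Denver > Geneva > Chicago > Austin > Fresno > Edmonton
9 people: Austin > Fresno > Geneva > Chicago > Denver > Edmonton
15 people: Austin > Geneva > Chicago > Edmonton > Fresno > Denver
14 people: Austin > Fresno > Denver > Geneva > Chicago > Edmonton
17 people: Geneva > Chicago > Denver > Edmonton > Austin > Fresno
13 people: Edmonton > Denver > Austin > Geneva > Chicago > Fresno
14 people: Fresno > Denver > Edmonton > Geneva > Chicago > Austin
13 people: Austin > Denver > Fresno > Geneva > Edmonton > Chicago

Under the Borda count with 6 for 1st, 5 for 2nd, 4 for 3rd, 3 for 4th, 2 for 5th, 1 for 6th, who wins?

Geneva

Denver: 17×6 + 9×2 + 15×1 + 14×4 + 17×4 + 13×5 + 14×5 + 13×5 = 459
Geneva: 17×5 + 9×4 + 15×5 + 14×3 + 17×6 + 13×3 + 14×3 + 13×3 = 460
Edmonton: 17×1 + 9×1 + 15×3 + 14×1 + 17×3 + 13×6 + 14×4 + 13×2 = 296
Fresno: 17×2 + 9×5 + 15×2 + 14×5 + 17×1 + 13×1 + 14×6 + 13×4 = 345
Austin: 17×3 + 9×6 + 15×6 + 14×6 + 17×2 + 13×4 + 14×1 + 13×6 = 457
Chicago: 17×4 + 9×3 + 15×4 + 14×2 + 17×5 + 13×2 + 14×2 + 13×1 = 335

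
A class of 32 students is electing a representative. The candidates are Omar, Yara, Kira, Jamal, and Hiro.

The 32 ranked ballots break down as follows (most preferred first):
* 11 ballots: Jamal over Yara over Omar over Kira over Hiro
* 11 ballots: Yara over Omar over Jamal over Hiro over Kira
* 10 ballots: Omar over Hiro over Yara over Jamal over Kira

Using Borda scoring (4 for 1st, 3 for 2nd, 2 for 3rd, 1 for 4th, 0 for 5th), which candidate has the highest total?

Yara

Omar: 11×2 + 11×3 + 10×4 = 95
Yara: 11×3 + 11×4 + 10×2 = 97
Kira: 11×1 + 11×0 + 10×0 = 11
Jamal: 11×4 + 11×2 + 10×1 = 76
Hiro: 11×0 + 11×1 + 10×3 = 41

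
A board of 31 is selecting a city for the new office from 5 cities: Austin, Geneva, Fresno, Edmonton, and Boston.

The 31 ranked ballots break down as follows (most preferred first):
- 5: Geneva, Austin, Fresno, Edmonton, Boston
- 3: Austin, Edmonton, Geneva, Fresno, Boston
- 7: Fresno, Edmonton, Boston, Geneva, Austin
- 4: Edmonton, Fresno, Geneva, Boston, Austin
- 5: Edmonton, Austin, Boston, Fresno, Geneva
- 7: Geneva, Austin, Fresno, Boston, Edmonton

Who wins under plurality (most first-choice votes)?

Geneva

First-place votes: Austin 3, Geneva 12, Fresno 7, Edmonton 9, Boston 0.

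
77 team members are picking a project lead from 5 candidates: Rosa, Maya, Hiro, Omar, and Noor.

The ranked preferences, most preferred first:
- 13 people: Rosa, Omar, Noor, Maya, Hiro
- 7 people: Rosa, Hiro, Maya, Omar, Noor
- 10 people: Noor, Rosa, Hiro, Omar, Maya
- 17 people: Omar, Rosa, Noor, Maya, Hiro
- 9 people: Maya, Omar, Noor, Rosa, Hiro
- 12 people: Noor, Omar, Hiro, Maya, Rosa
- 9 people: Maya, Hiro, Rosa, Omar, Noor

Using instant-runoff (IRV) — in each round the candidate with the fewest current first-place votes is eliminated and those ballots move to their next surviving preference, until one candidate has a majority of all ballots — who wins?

Round 1: Rosa 20, Maya 18, Hiro 0, Omar 17, Noor 22. Hiro eliminated.
Round 2: Rosa 20, Maya 18, Omar 17, Noor 22. Omar eliminated.
Round 3: Rosa 37, Maya 18, Noor 22. Maya eliminated.
Round 4: Rosa 46, Noor 31. Rosa has a majority (≥39).

Rosa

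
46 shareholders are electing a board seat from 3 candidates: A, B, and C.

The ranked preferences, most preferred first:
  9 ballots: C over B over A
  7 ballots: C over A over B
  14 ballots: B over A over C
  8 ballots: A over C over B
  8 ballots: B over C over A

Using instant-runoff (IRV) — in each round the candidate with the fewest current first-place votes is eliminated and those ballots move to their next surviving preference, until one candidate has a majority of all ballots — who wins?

Round 1: A 8, B 22, C 16. A eliminated.
Round 2: B 22, C 24. C has a majority (≥24).

C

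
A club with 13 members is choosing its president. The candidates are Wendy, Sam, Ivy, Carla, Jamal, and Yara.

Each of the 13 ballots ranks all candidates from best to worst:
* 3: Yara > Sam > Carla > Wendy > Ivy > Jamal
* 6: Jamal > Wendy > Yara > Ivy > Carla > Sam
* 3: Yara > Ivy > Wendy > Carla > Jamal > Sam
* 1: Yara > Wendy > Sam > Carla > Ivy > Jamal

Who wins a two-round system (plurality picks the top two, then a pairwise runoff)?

Yara

Round 1 first-place votes: Wendy 0, Sam 0, Ivy 0, Carla 0, Jamal 6, Yara 7. Yara and Jamal advance.
Runoff: Yara is ranked above Jamal on 7 ballots, Jamal above Yara on 6.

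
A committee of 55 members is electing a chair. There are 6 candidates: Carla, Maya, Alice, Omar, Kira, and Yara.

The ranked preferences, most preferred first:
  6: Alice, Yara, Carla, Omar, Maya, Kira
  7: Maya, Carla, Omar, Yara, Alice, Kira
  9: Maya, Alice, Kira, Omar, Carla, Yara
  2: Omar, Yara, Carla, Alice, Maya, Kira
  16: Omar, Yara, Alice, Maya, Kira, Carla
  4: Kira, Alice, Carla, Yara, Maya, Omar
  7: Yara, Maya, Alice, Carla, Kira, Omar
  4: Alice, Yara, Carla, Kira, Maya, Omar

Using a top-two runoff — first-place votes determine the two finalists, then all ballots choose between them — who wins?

Round 1 first-place votes: Carla 0, Maya 16, Alice 10, Omar 18, Kira 4, Yara 7. Omar and Maya advance.
Runoff: Omar is ranked above Maya on 24 ballots, Maya above Omar on 31.

Maya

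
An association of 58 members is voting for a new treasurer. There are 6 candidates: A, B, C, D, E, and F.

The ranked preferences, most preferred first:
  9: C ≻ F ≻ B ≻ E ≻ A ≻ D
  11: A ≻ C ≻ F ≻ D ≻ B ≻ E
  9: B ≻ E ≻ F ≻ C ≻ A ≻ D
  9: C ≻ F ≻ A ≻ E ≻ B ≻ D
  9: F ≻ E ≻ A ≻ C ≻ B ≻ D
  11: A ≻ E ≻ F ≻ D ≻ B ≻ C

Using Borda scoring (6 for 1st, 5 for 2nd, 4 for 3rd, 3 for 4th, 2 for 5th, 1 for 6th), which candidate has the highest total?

A: 9×2 + 11×6 + 9×2 + 9×4 + 9×4 + 11×6 = 240
B: 9×4 + 11×2 + 9×6 + 9×2 + 9×2 + 11×2 = 170
C: 9×6 + 11×5 + 9×3 + 9×6 + 9×3 + 11×1 = 228
D: 9×1 + 11×3 + 9×1 + 9×1 + 9×1 + 11×3 = 102
E: 9×3 + 11×1 + 9×5 + 9×3 + 9×5 + 11×5 = 210
F: 9×5 + 11×4 + 9×4 + 9×5 + 9×6 + 11×4 = 268

F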